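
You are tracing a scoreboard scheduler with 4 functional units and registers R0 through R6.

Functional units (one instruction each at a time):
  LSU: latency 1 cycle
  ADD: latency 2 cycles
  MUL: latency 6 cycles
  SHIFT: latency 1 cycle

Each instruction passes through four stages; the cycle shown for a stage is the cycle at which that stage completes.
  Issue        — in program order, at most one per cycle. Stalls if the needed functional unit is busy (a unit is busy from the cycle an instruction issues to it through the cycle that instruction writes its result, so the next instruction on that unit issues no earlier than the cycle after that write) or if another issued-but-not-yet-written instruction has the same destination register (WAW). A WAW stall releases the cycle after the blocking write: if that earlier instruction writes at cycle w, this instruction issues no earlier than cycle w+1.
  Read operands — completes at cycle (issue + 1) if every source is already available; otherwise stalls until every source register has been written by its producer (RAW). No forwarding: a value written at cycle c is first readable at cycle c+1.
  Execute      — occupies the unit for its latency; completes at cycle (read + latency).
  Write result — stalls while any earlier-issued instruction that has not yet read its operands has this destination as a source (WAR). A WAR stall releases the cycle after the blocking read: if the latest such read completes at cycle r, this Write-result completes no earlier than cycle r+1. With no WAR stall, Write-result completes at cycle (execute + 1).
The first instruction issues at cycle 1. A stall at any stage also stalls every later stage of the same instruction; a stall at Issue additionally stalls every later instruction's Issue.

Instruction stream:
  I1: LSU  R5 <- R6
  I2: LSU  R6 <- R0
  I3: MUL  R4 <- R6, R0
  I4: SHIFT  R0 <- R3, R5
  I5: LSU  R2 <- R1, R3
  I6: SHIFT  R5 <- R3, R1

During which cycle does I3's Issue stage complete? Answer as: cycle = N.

t=1  I1→LSU
t=2  I1 RO
t=3  I1 EX
t=4  I1 WR R5
t=5  I2→LSU
t=6  I2 RO, I3→MUL
t=7  I2 EX, I4→SHIFT
t=8  I2 WR R6, I4 RO
t=9  I3 RO, I4 EX, I5→LSU
t=10  I4 WR R0, I5 RO
t=11  I5 EX, I6→SHIFT
t=12  I5 WR R2, I6 RO
t=13  I6 EX
t=14  I6 WR R5
t=15  I3 EX
t=16  I3 WR R4

cycle = 6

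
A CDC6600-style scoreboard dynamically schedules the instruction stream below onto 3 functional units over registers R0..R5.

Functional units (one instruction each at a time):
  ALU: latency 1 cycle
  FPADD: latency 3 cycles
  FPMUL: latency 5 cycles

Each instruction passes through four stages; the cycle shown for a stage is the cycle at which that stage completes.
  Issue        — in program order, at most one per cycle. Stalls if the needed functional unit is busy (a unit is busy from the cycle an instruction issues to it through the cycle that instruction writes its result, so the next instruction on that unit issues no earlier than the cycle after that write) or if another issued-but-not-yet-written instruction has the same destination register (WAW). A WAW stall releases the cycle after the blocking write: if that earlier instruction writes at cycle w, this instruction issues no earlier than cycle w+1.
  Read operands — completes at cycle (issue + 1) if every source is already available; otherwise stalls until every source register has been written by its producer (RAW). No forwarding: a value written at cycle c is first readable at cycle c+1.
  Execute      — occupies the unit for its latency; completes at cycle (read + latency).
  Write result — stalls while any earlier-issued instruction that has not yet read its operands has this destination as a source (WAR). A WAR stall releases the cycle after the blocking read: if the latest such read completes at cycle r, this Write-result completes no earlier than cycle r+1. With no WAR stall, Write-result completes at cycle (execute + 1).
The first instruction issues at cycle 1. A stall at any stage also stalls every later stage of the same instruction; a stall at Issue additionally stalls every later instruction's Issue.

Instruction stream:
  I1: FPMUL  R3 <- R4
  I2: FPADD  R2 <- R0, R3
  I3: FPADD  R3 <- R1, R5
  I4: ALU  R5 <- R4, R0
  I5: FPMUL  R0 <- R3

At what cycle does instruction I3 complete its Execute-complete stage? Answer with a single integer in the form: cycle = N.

[1] I1 issues→FPMUL
[2] I1 reads, I2 issues→FPADD
[7] I1 exec-done
[8] I1 writes R3
[9] I2 reads
[12] I2 exec-done
[13] I2 writes R2
[14] I3 issues→FPADD
[15] I3 reads, I4 issues→ALU
[16] I4 reads, I5 issues→FPMUL
[17] I4 exec-done
[18] I3 exec-done, I4 writes R5
[19] I3 writes R3
[20] I5 reads
[25] I5 exec-done
[26] I5 writes R0

cycle = 18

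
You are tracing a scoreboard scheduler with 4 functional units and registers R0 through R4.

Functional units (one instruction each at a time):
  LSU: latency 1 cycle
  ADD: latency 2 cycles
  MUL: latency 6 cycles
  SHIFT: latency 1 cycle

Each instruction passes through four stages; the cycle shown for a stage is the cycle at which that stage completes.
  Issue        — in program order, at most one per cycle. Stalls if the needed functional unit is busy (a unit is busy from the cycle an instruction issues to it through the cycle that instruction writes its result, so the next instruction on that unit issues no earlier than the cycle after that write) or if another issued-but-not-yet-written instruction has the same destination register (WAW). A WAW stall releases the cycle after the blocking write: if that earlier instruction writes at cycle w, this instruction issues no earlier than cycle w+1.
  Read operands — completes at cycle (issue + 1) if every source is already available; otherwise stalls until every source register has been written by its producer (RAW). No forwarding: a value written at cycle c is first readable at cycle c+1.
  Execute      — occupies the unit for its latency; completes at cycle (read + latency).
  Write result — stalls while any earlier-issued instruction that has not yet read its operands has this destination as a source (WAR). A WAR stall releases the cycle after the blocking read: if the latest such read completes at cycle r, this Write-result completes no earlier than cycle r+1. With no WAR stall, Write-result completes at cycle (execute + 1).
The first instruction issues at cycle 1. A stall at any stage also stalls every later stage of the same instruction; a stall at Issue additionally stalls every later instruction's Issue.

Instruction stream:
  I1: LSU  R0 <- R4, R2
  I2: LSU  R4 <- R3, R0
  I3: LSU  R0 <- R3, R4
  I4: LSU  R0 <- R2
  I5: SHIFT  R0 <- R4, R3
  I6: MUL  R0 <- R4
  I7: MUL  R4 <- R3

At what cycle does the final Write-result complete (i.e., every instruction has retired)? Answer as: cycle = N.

cycle = 38

I1  is:1  ro:2  ex:3  wr:4
I2  is:5  ro:6  ex:7  wr:8  — struct: LSU busy until I1 writes@4
I3  is:9  ro:10  ex:11  wr:12  — struct: LSU busy until I2 writes@8
I4  is:13  ro:14  ex:15  wr:16  — struct: LSU busy until I3 writes@12
I5  is:17  ro:18  ex:19  wr:20  — WAW R0: wait I4 write@16
I6  is:21  ro:22  ex:28  wr:29  — WAW R0: wait I5 write@20
I7  is:30  ro:31  ex:37  wr:38  — struct: MUL busy until I6 writes@29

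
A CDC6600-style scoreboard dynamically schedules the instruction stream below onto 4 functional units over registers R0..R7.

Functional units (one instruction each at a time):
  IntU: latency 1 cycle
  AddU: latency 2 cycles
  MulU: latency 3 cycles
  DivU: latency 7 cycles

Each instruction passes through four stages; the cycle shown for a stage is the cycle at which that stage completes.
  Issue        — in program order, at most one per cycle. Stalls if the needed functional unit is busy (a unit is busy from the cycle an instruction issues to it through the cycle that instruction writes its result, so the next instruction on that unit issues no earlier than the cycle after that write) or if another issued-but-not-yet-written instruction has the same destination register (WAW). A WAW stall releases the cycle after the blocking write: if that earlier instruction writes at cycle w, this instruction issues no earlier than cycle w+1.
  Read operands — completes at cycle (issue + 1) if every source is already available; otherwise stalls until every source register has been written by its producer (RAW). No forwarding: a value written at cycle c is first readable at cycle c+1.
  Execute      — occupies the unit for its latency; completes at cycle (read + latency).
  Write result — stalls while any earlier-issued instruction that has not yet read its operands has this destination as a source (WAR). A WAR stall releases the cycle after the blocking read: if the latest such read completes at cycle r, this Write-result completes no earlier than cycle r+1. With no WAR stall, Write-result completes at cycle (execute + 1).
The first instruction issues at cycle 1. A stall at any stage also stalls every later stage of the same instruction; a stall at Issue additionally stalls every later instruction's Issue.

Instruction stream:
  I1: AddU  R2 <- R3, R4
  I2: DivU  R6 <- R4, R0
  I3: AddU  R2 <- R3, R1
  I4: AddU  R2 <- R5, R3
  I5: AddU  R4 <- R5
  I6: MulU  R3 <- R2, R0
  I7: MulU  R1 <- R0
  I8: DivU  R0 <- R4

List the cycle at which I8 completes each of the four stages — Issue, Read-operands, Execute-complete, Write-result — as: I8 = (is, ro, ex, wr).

I8 = (24, 25, 32, 33)

I1  is:1  ro:2  ex:4  wr:5
I2  is:2  ro:3  ex:10  wr:11
I3  is:6  ro:7  ex:9  wr:10  — struct: AddU busy until I1 writes@5
I4  is:11  ro:12  ex:14  wr:15  — struct: AddU busy until I3 writes@10
I5  is:16  ro:17  ex:19  wr:20  — struct: AddU busy until I4 writes@15
I6  is:17  ro:18  ex:21  wr:22
I7  is:23  ro:24  ex:27  wr:28  — struct: MulU busy until I6 writes@22
I8  is:24  ro:25  ex:32  wr:33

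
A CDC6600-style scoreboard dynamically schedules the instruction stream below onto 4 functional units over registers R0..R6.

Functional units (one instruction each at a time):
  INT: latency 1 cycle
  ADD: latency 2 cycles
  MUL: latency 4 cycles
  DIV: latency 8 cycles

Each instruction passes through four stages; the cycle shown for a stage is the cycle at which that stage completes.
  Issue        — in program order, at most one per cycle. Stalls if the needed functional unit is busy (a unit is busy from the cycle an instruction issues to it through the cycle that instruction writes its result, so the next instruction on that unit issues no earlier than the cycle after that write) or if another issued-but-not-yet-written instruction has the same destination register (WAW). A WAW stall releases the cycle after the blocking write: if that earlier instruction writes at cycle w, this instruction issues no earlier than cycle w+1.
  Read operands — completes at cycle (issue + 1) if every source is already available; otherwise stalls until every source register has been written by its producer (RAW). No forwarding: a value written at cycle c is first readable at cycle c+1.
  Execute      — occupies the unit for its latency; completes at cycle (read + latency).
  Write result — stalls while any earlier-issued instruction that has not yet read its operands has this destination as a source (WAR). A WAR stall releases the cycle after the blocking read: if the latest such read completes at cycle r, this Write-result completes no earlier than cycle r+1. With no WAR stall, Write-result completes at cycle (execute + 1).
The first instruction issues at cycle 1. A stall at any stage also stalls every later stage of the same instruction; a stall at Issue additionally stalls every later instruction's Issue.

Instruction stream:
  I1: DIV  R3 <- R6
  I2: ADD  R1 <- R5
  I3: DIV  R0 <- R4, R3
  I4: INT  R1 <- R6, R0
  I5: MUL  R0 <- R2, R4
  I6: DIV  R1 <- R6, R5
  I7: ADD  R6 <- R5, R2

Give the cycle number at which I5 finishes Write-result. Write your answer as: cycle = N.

cycle = 29

I1: IS=1 RO=2 EX=10 WR=11
I2: IS=2 RO=3 EX=5 WR=6
I3: IS=12 RO=13 EX=21 WR=22  [struct: DIV busy until I1 writes@11]
I4: IS=13 RO=23 EX=24 WR=25  [RAW R0: wait I3 write@22]
I5: IS=23 RO=24 EX=28 WR=29  [WAW R0: wait I3 write@22]
I6: IS=26 RO=27 EX=35 WR=36  [WAW R1: wait I4 write@25]
I7: IS=27 RO=28 EX=30 WR=31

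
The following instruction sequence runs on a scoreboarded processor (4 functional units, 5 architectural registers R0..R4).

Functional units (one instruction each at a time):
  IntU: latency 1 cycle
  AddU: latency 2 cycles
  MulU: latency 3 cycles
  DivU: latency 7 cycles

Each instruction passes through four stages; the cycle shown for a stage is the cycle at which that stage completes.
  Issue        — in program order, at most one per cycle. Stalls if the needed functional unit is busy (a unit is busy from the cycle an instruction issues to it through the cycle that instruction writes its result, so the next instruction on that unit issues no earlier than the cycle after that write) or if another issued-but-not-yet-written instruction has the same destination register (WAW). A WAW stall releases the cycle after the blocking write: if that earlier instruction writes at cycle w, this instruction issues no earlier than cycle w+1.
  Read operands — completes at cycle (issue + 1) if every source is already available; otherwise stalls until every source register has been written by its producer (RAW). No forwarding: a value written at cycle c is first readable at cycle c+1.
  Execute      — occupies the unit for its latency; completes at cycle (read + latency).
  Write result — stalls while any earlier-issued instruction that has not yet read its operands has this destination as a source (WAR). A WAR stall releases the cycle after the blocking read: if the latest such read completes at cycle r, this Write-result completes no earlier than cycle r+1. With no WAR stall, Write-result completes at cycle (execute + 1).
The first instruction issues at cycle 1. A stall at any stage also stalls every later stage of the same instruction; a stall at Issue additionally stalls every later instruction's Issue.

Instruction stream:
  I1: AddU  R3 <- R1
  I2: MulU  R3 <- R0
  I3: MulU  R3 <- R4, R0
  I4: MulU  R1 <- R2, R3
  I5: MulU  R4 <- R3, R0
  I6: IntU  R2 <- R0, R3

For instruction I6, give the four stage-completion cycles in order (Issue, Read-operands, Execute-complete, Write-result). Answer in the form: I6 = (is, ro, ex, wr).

I6 = (25, 26, 27, 28)

cycle 1: I1→AddU
cycle 2: I1 RO
cycle 4: I1 EX
cycle 5: I1 WR R3
cycle 6: I2→MulU
cycle 7: I2 RO
cycle 10: I2 EX
cycle 11: I2 WR R3
cycle 12: I3→MulU
cycle 13: I3 RO
cycle 16: I3 EX
cycle 17: I3 WR R3
cycle 18: I4→MulU
cycle 19: I4 RO
cycle 22: I4 EX
cycle 23: I4 WR R1
cycle 24: I5→MulU
cycle 25: I5 RO, I6→IntU
cycle 26: I6 RO
cycle 27: I6 EX
cycle 28: I5 EX, I6 WR R2
cycle 29: I5 WR R4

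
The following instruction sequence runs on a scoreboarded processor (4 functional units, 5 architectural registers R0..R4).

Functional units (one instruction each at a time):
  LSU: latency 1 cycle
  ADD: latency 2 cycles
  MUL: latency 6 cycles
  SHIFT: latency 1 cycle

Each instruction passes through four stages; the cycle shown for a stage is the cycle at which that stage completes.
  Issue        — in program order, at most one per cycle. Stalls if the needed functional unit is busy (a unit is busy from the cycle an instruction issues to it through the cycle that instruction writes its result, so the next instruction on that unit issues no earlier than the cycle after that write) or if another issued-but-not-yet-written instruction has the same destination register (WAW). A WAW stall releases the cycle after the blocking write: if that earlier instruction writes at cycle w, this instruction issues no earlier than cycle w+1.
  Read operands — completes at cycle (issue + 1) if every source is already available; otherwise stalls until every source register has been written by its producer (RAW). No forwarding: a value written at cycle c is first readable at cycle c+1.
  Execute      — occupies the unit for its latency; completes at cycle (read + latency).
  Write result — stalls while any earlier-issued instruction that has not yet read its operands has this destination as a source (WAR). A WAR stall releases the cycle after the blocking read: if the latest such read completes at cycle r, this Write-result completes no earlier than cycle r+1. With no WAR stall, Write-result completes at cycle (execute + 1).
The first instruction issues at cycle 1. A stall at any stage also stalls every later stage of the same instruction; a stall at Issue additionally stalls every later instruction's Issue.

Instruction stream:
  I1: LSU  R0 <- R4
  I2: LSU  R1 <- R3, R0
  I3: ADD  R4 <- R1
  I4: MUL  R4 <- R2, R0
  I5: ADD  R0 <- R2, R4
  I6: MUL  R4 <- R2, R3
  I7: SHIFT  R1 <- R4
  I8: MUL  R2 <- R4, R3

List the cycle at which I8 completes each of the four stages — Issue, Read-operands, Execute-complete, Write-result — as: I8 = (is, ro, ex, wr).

I8 = (31, 32, 38, 39)

cycle 1: I1→LSU
cycle 2: I1 RO
cycle 3: I1 EX
cycle 4: I1 WR R0
cycle 5: I2→LSU
cycle 6: I2 RO | I3→ADD
cycle 7: I2 EX
cycle 8: I2 WR R1
cycle 9: I3 RO
cycle 11: I3 EX
cycle 12: I3 WR R4
cycle 13: I4→MUL
cycle 14: I4 RO | I5→ADD
cycle 20: I4 EX
cycle 21: I4 WR R4
cycle 22: I5 RO | I6→MUL
cycle 23: I6 RO | I7→SHIFT
cycle 24: I5 EX
cycle 25: I5 WR R0
cycle 29: I6 EX
cycle 30: I6 WR R4
cycle 31: I7 RO | I8→MUL
cycle 32: I7 EX | I8 RO
cycle 33: I7 WR R1
cycle 38: I8 EX
cycle 39: I8 WR R2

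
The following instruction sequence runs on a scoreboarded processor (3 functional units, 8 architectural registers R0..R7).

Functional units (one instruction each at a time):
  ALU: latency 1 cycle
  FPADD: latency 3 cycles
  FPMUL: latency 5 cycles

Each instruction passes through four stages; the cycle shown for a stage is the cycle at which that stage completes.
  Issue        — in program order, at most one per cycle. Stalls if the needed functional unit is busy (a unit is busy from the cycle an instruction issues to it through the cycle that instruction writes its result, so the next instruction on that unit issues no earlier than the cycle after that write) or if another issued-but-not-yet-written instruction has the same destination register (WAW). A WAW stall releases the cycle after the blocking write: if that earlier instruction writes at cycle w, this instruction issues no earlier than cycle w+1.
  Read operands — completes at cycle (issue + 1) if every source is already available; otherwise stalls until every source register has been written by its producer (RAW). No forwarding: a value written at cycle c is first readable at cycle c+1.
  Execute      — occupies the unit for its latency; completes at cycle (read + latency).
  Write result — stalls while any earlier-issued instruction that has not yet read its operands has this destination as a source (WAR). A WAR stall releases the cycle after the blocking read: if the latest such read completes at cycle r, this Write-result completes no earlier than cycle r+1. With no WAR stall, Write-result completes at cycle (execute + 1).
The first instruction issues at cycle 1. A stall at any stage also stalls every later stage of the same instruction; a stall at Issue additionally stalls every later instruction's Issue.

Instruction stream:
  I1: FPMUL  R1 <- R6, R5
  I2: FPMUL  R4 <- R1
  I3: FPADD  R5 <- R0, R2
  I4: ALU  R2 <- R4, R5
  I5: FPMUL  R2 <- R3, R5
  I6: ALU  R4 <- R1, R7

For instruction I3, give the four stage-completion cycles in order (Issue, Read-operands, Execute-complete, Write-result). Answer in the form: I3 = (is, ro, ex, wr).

1) issue 1, read 2, done 7, write 8
2) issue 9, read 10, done 15, write 16  <struct: FPMUL busy until I1 writes@8>
3) issue 10, read 11, done 14, write 15
4) issue 11, read 17, done 18, write 19  <RAW R4: wait I2 write@16>
5) issue 20, read 21, done 26, write 27  <WAW R2: wait I4 write@19>
6) issue 21, read 22, done 23, write 24

I3 = (10, 11, 14, 15)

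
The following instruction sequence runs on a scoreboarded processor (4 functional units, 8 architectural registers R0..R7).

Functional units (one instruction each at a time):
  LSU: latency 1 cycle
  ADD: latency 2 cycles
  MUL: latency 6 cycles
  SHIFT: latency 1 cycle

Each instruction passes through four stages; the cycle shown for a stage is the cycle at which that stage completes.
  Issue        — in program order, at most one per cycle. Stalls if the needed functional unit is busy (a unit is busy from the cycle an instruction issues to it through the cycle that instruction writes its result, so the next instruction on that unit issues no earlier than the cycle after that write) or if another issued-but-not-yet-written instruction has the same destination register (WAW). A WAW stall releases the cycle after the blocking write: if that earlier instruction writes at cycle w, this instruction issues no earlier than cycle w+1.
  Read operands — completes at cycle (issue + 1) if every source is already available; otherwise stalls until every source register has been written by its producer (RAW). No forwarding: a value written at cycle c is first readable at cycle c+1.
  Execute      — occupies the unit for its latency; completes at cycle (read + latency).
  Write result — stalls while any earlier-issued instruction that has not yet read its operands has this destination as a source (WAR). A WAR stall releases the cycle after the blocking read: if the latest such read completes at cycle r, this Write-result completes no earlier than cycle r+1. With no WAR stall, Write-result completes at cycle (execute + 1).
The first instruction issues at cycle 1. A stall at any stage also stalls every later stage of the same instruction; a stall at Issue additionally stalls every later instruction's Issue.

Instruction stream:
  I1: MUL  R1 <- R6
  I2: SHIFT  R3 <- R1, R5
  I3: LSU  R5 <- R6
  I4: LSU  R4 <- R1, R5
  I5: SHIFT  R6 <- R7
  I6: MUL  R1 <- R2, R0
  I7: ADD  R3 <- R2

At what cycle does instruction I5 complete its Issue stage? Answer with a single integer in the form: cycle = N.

cycle = 13

I1 -> (1, 2, 8, 9)
I2 -> (2, 10, 11, 12)  // RAW R1: wait I1 write@9
I3 -> (3, 4, 5, 11)  // WAR R5: wait I2 read@10
I4 -> (12, 13, 14, 15)  // struct: LSU busy until I3 writes@11
I5 -> (13, 14, 15, 16)
I6 -> (14, 15, 21, 22)
I7 -> (15, 16, 18, 19)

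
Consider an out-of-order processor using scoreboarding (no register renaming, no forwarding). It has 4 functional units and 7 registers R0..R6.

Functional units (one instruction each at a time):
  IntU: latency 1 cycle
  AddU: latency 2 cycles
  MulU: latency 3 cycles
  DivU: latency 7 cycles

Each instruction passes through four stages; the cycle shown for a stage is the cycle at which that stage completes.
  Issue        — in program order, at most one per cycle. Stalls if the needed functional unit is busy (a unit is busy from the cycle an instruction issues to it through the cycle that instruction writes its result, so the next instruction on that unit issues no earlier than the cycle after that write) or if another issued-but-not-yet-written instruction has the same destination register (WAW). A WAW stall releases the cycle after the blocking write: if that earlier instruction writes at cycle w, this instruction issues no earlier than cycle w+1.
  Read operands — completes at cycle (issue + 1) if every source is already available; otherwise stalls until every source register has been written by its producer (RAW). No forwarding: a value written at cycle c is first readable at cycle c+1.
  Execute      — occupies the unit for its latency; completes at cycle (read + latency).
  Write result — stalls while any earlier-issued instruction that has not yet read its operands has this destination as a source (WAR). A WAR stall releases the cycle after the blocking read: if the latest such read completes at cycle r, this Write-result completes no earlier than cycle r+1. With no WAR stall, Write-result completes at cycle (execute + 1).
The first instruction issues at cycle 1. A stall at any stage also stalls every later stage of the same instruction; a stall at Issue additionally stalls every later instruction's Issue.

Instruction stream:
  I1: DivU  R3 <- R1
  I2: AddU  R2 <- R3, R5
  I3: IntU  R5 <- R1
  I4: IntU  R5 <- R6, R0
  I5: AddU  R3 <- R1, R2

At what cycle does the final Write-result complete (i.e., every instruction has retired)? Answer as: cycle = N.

cycle = 19

  I1 | 1 | 2 | 9 | 10
  I2 | 2 | 11 | 13 | 14   RAW R3: wait I1 write@10
  I3 | 3 | 4 | 5 | 12   WAR R5: wait I2 read@11
  I4 | 13 | 14 | 15 | 16   struct: IntU busy until I3 writes@12
  I5 | 15 | 16 | 18 | 19   struct: AddU busy until I2 writes@14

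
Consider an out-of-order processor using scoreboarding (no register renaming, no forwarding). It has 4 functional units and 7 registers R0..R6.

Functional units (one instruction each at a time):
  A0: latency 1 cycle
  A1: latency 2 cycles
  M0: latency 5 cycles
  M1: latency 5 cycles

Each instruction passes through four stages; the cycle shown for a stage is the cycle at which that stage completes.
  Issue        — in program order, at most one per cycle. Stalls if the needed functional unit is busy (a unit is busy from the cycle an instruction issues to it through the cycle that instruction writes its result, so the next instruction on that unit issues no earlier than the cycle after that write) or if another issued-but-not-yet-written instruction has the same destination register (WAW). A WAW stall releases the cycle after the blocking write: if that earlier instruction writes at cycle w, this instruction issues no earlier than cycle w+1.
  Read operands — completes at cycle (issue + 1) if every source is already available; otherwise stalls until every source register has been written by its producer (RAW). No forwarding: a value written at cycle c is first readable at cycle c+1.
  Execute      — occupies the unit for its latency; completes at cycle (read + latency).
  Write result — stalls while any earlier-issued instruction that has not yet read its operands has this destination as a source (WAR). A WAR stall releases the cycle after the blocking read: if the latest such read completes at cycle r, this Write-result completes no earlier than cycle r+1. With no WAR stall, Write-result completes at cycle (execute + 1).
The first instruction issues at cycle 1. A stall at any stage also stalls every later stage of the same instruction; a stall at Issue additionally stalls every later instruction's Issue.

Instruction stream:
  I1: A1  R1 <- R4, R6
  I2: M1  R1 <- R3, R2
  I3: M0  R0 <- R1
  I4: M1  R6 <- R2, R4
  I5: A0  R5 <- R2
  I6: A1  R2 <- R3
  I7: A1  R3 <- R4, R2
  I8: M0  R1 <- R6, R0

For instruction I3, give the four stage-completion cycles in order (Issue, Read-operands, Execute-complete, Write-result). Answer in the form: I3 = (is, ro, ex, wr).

I3 = (7, 14, 19, 20)

cycle 1: I1 issues→A1
cycle 2: I1 reads
cycle 4: I1 exec-done
cycle 5: I1 writes R1
cycle 6: I2 issues→M1
cycle 7: I2 reads · I3 issues→M0
cycle 12: I2 exec-done
cycle 13: I2 writes R1
cycle 14: I3 reads · I4 issues→M1
cycle 15: I4 reads · I5 issues→A0
cycle 16: I5 reads · I6 issues→A1
cycle 17: I5 exec-done · I6 reads
cycle 18: I5 writes R5
cycle 19: I3 exec-done · I6 exec-done
cycle 20: I3 writes R0 · I4 exec-done · I6 writes R2
cycle 21: I4 writes R6 · I7 issues→A1
cycle 22: I7 reads · I8 issues→M0
cycle 23: I8 reads
cycle 24: I7 exec-done
cycle 25: I7 writes R3
cycle 28: I8 exec-done
cycle 29: I8 writes R1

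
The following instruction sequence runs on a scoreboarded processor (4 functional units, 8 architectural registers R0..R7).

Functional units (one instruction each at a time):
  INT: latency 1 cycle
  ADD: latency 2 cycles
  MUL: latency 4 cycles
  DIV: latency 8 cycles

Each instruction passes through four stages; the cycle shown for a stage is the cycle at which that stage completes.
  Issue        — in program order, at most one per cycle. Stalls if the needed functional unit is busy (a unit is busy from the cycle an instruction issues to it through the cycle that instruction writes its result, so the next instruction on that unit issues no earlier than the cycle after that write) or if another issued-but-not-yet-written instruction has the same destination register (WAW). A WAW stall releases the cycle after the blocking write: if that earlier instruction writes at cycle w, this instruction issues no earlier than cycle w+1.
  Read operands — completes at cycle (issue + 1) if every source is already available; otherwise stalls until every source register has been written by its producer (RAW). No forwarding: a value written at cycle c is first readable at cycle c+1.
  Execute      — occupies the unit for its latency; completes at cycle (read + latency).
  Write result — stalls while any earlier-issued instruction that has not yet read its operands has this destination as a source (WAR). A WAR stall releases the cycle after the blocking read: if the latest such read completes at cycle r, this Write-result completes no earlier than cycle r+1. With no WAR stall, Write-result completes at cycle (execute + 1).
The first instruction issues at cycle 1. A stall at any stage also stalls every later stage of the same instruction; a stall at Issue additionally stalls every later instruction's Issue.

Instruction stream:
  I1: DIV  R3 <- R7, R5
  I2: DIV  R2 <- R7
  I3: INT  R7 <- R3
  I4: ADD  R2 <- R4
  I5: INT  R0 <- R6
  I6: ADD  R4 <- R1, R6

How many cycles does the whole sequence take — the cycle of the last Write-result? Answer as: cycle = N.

cycle = 32

I1  is:1  ro:2  ex:10  wr:11
I2  is:12  ro:13  ex:21  wr:22  — struct: DIV busy until I1 writes@11
I3  is:13  ro:14  ex:15  wr:16
I4  is:23  ro:24  ex:26  wr:27  — WAW R2: wait I2 write@22
I5  is:24  ro:25  ex:26  wr:27
I6  is:28  ro:29  ex:31  wr:32  — struct: ADD busy until I4 writes@27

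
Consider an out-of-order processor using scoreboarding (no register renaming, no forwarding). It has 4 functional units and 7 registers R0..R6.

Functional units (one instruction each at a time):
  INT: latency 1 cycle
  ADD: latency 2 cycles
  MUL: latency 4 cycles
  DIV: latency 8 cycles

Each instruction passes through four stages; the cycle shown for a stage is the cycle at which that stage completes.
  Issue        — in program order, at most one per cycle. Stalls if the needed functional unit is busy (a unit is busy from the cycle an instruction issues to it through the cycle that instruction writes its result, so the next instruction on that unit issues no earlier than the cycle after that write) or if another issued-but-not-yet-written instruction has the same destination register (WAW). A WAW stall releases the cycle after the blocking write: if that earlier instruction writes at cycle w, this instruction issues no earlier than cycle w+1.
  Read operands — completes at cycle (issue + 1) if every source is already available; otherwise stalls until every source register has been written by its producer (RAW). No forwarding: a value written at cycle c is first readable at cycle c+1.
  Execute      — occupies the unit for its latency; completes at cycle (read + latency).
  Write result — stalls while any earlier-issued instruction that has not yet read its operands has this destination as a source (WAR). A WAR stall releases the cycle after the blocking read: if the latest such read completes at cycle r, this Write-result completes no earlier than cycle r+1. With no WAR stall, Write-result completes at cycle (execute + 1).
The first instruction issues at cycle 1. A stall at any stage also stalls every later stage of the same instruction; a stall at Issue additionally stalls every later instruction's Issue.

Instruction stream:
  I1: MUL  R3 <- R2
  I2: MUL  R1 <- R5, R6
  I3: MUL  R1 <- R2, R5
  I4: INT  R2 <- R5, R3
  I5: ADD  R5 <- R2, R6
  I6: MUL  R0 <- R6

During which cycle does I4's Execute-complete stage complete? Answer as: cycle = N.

cycle = 18

t=1  issue I1 (MUL)
t=2  I1 read-ops
t=6  I1 finished on MUL
t=7  I1→R3
t=8  issue I2 (MUL)
t=9  I2 read-ops
t=13  I2 finished on MUL
t=14  I2→R1
t=15  issue I3 (MUL)
t=16  I3 read-ops | issue I4 (INT)
t=17  I4 read-ops | issue I5 (ADD)
t=18  I4 finished on INT
t=19  I4→R2
t=20  I3 finished on MUL | I5 read-ops
t=21  I3→R1
t=22  I5 finished on ADD | issue I6 (MUL)
t=23  I5→R5 | I6 read-ops
t=27  I6 finished on MUL
t=28  I6→R0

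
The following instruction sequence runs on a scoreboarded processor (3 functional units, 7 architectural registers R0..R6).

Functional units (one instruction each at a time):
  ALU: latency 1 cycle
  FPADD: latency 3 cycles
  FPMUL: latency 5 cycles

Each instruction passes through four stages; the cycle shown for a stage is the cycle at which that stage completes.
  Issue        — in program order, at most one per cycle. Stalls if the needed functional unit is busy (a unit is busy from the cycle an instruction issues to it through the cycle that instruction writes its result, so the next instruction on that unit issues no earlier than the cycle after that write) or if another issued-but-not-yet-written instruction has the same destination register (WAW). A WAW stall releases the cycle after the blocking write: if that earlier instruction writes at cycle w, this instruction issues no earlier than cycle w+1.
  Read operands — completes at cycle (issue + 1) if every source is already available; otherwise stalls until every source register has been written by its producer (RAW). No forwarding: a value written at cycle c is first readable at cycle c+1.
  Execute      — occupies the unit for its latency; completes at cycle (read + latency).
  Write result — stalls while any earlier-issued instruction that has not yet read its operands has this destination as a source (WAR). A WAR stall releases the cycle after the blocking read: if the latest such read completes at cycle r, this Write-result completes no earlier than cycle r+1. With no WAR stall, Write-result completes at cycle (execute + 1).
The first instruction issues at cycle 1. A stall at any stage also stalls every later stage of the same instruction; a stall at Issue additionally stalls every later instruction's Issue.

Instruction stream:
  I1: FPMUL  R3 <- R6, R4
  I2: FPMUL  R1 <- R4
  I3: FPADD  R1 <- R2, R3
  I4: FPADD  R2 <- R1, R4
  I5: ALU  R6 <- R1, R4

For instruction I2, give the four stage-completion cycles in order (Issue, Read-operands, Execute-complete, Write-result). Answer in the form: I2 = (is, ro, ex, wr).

I2 = (9, 10, 15, 16)

[1] I1 dispatched to FPMUL
[2] I1 operands ready
[7] I1 complete
[8] R3←I1
[9] I2 dispatched to FPMUL
[10] I2 operands ready
[15] I2 complete
[16] R1←I2
[17] I3 dispatched to FPADD
[18] I3 operands ready
[21] I3 complete
[22] R1←I3
[23] I4 dispatched to FPADD
[24] I4 operands ready · I5 dispatched to ALU
[25] I5 operands ready
[26] I5 complete
[27] I4 complete · R6←I5
[28] R2←I4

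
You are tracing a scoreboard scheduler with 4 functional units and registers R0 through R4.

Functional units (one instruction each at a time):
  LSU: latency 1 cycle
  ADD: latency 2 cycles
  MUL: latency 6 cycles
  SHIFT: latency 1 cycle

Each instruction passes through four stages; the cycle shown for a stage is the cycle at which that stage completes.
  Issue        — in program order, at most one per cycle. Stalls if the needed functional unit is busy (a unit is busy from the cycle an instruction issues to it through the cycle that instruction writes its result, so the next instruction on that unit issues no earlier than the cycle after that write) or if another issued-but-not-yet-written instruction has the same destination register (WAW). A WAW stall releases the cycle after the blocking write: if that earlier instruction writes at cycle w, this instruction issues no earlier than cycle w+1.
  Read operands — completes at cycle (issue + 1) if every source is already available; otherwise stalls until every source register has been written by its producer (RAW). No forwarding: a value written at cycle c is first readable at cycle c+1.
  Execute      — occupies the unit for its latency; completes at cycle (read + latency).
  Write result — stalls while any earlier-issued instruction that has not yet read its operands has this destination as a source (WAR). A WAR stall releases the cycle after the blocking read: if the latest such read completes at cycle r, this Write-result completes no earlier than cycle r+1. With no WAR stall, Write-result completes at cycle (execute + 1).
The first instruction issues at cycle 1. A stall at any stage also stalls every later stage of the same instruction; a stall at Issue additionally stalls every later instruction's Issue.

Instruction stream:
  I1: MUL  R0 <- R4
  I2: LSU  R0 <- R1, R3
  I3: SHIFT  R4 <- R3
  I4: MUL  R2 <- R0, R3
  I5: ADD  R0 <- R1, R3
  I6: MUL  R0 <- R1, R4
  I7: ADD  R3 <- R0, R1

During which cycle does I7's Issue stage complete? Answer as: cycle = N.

I1: IS=1 RO=2 EX=8 WR=9
I2: IS=10 RO=11 EX=12 WR=13  [WAW R0: wait I1 write@9]
I3: IS=11 RO=12 EX=13 WR=14
I4: IS=12 RO=14 EX=20 WR=21  [RAW R0: wait I2 write@13]
I5: IS=14 RO=15 EX=17 WR=18  [WAW R0: wait I2 write@13]
I6: IS=22 RO=23 EX=29 WR=30  [struct: MUL busy until I4 writes@21]
I7: IS=23 RO=31 EX=33 WR=34  [RAW R0: wait I6 write@30]

cycle = 23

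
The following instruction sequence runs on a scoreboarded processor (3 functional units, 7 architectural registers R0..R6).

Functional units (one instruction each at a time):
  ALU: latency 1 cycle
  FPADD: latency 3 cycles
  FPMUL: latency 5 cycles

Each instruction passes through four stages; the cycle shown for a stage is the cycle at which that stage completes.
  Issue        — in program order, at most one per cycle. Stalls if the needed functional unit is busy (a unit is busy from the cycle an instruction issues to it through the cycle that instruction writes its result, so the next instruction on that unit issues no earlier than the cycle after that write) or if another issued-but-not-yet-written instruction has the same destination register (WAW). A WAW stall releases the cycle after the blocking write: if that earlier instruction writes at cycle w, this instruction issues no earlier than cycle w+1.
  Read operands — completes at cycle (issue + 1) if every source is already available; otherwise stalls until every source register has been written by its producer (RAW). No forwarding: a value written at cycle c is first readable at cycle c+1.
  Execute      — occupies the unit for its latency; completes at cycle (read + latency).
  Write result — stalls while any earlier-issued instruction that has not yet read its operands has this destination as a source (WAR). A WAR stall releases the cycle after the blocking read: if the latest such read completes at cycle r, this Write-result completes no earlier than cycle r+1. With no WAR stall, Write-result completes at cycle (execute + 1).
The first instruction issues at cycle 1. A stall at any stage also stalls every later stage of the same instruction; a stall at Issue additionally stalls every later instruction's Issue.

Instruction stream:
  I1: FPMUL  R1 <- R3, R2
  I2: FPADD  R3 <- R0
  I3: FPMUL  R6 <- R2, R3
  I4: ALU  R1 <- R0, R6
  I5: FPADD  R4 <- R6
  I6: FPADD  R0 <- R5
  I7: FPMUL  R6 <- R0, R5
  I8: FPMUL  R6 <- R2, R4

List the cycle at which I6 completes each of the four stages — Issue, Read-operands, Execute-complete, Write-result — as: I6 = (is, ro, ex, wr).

t=1  I1 dispatched to FPMUL
t=2  I1 operands ready, I2 dispatched to FPADD
t=3  I2 operands ready
t=6  I2 complete
t=7  I1 complete, R3←I2
t=8  R1←I1
t=9  I3 dispatched to FPMUL
t=10  I3 operands ready, I4 dispatched to ALU
t=11  I5 dispatched to FPADD
t=15  I3 complete
t=16  R6←I3
t=17  I4 operands ready, I5 operands ready
t=18  I4 complete
t=19  R1←I4
t=20  I5 complete
t=21  R4←I5
t=22  I6 dispatched to FPADD
t=23  I6 operands ready, I7 dispatched to FPMUL
t=26  I6 complete
t=27  R0←I6
t=28  I7 operands ready
t=33  I7 complete
t=34  R6←I7
t=35  I8 dispatched to FPMUL
t=36  I8 operands ready
t=41  I8 complete
t=42  R6←I8

I6 = (22, 23, 26, 27)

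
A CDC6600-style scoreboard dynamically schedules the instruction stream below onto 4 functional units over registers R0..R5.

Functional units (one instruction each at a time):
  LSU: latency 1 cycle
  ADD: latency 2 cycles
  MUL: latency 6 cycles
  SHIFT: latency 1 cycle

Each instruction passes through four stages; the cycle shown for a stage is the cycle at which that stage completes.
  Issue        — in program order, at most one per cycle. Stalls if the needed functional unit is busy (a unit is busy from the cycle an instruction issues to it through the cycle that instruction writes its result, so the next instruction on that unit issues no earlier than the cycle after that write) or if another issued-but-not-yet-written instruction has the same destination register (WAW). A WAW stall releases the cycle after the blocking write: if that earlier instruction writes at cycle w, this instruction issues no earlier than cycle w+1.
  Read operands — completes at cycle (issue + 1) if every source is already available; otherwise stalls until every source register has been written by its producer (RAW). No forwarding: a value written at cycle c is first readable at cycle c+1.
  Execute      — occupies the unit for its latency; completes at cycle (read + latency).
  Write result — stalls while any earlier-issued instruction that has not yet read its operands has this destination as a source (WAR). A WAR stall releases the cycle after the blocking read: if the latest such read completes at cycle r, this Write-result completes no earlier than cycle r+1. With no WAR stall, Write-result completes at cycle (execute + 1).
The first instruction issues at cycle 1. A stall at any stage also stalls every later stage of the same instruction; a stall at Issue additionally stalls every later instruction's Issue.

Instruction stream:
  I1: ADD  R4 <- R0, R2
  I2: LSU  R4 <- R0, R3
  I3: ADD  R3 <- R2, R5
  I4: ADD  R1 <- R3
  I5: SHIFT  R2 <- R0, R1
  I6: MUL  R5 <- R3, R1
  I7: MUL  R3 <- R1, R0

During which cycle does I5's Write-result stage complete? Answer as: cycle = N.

cycle = 19

I1  is:1  ro:2  ex:4  wr:5
I2  is:6  ro:7  ex:8  wr:9  — WAW R4: wait I1 write@5
I3  is:7  ro:8  ex:10  wr:11
I4  is:12  ro:13  ex:15  wr:16  — struct: ADD busy until I3 writes@11
I5  is:13  ro:17  ex:18  wr:19  — RAW R1: wait I4 write@16
I6  is:14  ro:17  ex:23  wr:24  — RAW R1: wait I4 write@16
I7  is:25  ro:26  ex:32  wr:33  — struct: MUL busy until I6 writes@24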